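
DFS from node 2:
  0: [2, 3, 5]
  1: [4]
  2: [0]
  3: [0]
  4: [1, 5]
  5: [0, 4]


Visit 2, push [0]
Visit 0, push [5, 3]
Visit 3, push []
Visit 5, push [4]
Visit 4, push [1]
Visit 1, push []

DFS order: [2, 0, 3, 5, 4, 1]


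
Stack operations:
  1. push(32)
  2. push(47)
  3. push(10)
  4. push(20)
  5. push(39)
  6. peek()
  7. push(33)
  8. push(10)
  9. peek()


push(32) -> [32]
push(47) -> [32, 47]
push(10) -> [32, 47, 10]
push(20) -> [32, 47, 10, 20]
push(39) -> [32, 47, 10, 20, 39]
peek()->39
push(33) -> [32, 47, 10, 20, 39, 33]
push(10) -> [32, 47, 10, 20, 39, 33, 10]
peek()->10

Final stack: [32, 47, 10, 20, 39, 33, 10]


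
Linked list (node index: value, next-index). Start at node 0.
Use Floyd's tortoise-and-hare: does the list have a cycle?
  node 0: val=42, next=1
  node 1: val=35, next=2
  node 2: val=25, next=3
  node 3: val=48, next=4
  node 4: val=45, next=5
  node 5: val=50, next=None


Floyd's tortoise (slow, +1) and hare (fast, +2):
  init: slow=0, fast=0
  step 1: slow=1, fast=2
  step 2: slow=2, fast=4
  step 3: fast 4->5->None, no cycle

Cycle: no


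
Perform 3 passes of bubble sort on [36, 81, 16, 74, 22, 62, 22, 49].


Initial: [36, 81, 16, 74, 22, 62, 22, 49]
Pass 1: [36, 16, 74, 22, 62, 22, 49, 81] (6 swaps)
Pass 2: [16, 36, 22, 62, 22, 49, 74, 81] (5 swaps)
Pass 3: [16, 22, 36, 22, 49, 62, 74, 81] (3 swaps)

After 3 passes: [16, 22, 36, 22, 49, 62, 74, 81]


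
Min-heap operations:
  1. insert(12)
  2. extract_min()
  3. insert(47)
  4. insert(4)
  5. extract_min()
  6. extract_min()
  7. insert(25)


insert(12) -> [12]
extract_min()->12, []
insert(47) -> [47]
insert(4) -> [4, 47]
extract_min()->4, [47]
extract_min()->47, []
insert(25) -> [25]

Final heap: [25]


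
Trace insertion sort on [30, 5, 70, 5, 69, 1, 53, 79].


Initial: [30, 5, 70, 5, 69, 1, 53, 79]
Insert 5: [5, 30, 70, 5, 69, 1, 53, 79]
Insert 70: [5, 30, 70, 5, 69, 1, 53, 79]
Insert 5: [5, 5, 30, 70, 69, 1, 53, 79]
Insert 69: [5, 5, 30, 69, 70, 1, 53, 79]
Insert 1: [1, 5, 5, 30, 69, 70, 53, 79]
Insert 53: [1, 5, 5, 30, 53, 69, 70, 79]
Insert 79: [1, 5, 5, 30, 53, 69, 70, 79]

Sorted: [1, 5, 5, 30, 53, 69, 70, 79]


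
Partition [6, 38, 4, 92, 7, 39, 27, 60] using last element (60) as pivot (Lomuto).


Pivot: 60
  6 <= 60: advance i (no swap)
  38 <= 60: advance i (no swap)
  4 <= 60: advance i (no swap)
  7 <= 60: swap -> [6, 38, 4, 7, 92, 39, 27, 60]
  39 <= 60: swap -> [6, 38, 4, 7, 39, 92, 27, 60]
  27 <= 60: swap -> [6, 38, 4, 7, 39, 27, 92, 60]
Place pivot at 6: [6, 38, 4, 7, 39, 27, 60, 92]

Partitioned: [6, 38, 4, 7, 39, 27, 60, 92]


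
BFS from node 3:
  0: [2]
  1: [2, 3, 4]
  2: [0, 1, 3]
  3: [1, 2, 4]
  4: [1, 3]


Visit 3, enqueue [1, 2, 4]
Visit 1, enqueue []
Visit 2, enqueue [0]
Visit 4, enqueue []
Visit 0, enqueue []

BFS order: [3, 1, 2, 4, 0]


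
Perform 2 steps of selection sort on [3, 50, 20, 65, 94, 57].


Initial: [3, 50, 20, 65, 94, 57]
Step 1: min=3 at 0
  Swap: [3, 50, 20, 65, 94, 57]
Step 2: min=20 at 2
  Swap: [3, 20, 50, 65, 94, 57]

After 2 steps: [3, 20, 50, 65, 94, 57]


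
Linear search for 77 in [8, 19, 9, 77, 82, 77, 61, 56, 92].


i=0: 8!=77
i=1: 19!=77
i=2: 9!=77
i=3: 77==77 found!

Found at 3, 4 comps


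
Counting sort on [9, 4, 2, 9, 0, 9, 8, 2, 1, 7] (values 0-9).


Input: [9, 4, 2, 9, 0, 9, 8, 2, 1, 7]
Counts: [1, 1, 2, 0, 1, 0, 0, 1, 1, 3]

Sorted: [0, 1, 2, 2, 4, 7, 8, 9, 9, 9]


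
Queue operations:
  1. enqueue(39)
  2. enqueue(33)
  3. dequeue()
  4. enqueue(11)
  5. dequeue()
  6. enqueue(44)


enqueue(39) -> [39]
enqueue(33) -> [39, 33]
dequeue()->39, [33]
enqueue(11) -> [33, 11]
dequeue()->33, [11]
enqueue(44) -> [11, 44]

Final queue: [11, 44]


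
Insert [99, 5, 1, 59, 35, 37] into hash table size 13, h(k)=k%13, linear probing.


Insert 99: h=8 -> slot 8
Insert 5: h=5 -> slot 5
Insert 1: h=1 -> slot 1
Insert 59: h=7 -> slot 7
Insert 35: h=9 -> slot 9
Insert 37: h=11 -> slot 11

Table: [None, 1, None, None, None, 5, None, 59, 99, 35, None, 37, None]


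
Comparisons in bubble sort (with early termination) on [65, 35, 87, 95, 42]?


Algorithm: bubble sort (with early termination)
Input: [65, 35, 87, 95, 42]
Sorted: [35, 42, 65, 87, 95]

10


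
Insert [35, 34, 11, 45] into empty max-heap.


Insert 35: [35]
Insert 34: [35, 34]
Insert 11: [35, 34, 11]
Insert 45: [45, 35, 11, 34]

Final heap: [45, 35, 11, 34]


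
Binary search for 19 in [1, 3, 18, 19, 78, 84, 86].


Step 1: lo=0, hi=6, mid=3, val=19

Found at index 3


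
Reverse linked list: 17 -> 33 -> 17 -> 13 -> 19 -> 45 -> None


Step 1: curr=17, set curr.next=prev(None) | reversed so far: 17
Step 2: curr=33, set curr.next=prev(17) | reversed so far: 33 -> 17
Step 3: curr=17, set curr.next=prev(33) | reversed so far: 17 -> 33 -> 17
Step 4: curr=13, set curr.next=prev(17) | reversed so far: 13 -> 17 -> 33 -> 17
Step 5: curr=19, set curr.next=prev(13) | reversed so far: 19 -> 13 -> 17 -> 33 -> 17
Step 6: curr=45, set curr.next=prev(19) | reversed so far: 45 -> 19 -> 13 -> 17 -> 33 -> 17

45 -> 19 -> 13 -> 17 -> 33 -> 17 -> None


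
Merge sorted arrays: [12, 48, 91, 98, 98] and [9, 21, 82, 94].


Take 9 from B
Take 12 from A
Take 21 from B
Take 48 from A
Take 82 from B
Take 91 from A
Take 94 from B

Merged: [9, 12, 21, 48, 82, 91, 94, 98, 98]


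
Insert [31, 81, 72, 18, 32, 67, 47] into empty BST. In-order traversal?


Insert 31: root
Insert 81: R from 31
Insert 72: R from 31 -> L from 81
Insert 18: L from 31
Insert 32: R from 31 -> L from 81 -> L from 72
Insert 67: R from 31 -> L from 81 -> L from 72 -> R from 32
Insert 47: R from 31 -> L from 81 -> L from 72 -> R from 32 -> L from 67

In-order: [18, 31, 32, 47, 67, 72, 81]


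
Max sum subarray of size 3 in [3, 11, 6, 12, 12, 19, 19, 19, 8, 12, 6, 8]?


[0:3]: 20
[1:4]: 29
[2:5]: 30
[3:6]: 43
[4:7]: 50
[5:8]: 57
[6:9]: 46
[7:10]: 39
[8:11]: 26
[9:12]: 26

Max: 57 at [5:8]


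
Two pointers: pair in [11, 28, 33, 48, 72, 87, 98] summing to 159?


lo=0(11)+hi=6(98)=109
lo=1(28)+hi=6(98)=126
lo=2(33)+hi=6(98)=131
lo=3(48)+hi=6(98)=146
lo=4(72)+hi=6(98)=170
lo=4(72)+hi=5(87)=159

Yes: 72+87=159


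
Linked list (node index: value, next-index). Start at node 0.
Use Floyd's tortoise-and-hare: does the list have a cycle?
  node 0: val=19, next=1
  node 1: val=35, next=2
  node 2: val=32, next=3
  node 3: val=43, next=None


Floyd's tortoise (slow, +1) and hare (fast, +2):
  init: slow=0, fast=0
  step 1: slow=1, fast=2
  step 2: fast 2->3->None, no cycle

Cycle: no


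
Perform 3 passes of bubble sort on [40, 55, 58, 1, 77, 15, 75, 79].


Initial: [40, 55, 58, 1, 77, 15, 75, 79]
Pass 1: [40, 55, 1, 58, 15, 75, 77, 79] (3 swaps)
Pass 2: [40, 1, 55, 15, 58, 75, 77, 79] (2 swaps)
Pass 3: [1, 40, 15, 55, 58, 75, 77, 79] (2 swaps)

After 3 passes: [1, 40, 15, 55, 58, 75, 77, 79]


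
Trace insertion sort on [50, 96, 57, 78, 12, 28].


Initial: [50, 96, 57, 78, 12, 28]
Insert 96: [50, 96, 57, 78, 12, 28]
Insert 57: [50, 57, 96, 78, 12, 28]
Insert 78: [50, 57, 78, 96, 12, 28]
Insert 12: [12, 50, 57, 78, 96, 28]
Insert 28: [12, 28, 50, 57, 78, 96]

Sorted: [12, 28, 50, 57, 78, 96]


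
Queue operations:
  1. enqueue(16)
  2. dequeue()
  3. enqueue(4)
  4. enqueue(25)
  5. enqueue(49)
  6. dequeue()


enqueue(16) -> [16]
dequeue()->16, []
enqueue(4) -> [4]
enqueue(25) -> [4, 25]
enqueue(49) -> [4, 25, 49]
dequeue()->4, [25, 49]

Final queue: [25, 49]


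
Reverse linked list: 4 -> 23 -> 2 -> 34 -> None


Step 1: curr=4, set curr.next=prev(None) | reversed so far: 4
Step 2: curr=23, set curr.next=prev(4) | reversed so far: 23 -> 4
Step 3: curr=2, set curr.next=prev(23) | reversed so far: 2 -> 23 -> 4
Step 4: curr=34, set curr.next=prev(2) | reversed so far: 34 -> 2 -> 23 -> 4

34 -> 2 -> 23 -> 4 -> None


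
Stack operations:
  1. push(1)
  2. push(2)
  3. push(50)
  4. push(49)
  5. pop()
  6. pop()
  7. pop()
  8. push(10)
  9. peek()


push(1) -> [1]
push(2) -> [1, 2]
push(50) -> [1, 2, 50]
push(49) -> [1, 2, 50, 49]
pop()->49, [1, 2, 50]
pop()->50, [1, 2]
pop()->2, [1]
push(10) -> [1, 10]
peek()->10

Final stack: [1, 10]


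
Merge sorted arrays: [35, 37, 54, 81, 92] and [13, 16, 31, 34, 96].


Take 13 from B
Take 16 from B
Take 31 from B
Take 34 from B
Take 35 from A
Take 37 from A
Take 54 from A
Take 81 from A
Take 92 from A

Merged: [13, 16, 31, 34, 35, 37, 54, 81, 92, 96]


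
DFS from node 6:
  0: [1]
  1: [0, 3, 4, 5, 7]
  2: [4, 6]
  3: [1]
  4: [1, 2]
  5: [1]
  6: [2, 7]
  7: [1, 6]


Visit 6, push [7, 2]
Visit 2, push [4]
Visit 4, push [1]
Visit 1, push [7, 5, 3, 0]
Visit 0, push []
Visit 3, push []
Visit 5, push []
Visit 7, push []

DFS order: [6, 2, 4, 1, 0, 3, 5, 7]


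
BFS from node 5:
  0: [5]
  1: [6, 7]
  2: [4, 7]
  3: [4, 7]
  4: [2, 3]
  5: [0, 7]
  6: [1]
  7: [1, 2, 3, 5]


Visit 5, enqueue [0, 7]
Visit 0, enqueue []
Visit 7, enqueue [1, 2, 3]
Visit 1, enqueue [6]
Visit 2, enqueue [4]
Visit 3, enqueue []
Visit 6, enqueue []
Visit 4, enqueue []

BFS order: [5, 0, 7, 1, 2, 3, 6, 4]


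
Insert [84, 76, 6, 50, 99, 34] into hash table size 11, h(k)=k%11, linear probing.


Insert 84: h=7 -> slot 7
Insert 76: h=10 -> slot 10
Insert 6: h=6 -> slot 6
Insert 50: h=6, 2 probes -> slot 8
Insert 99: h=0 -> slot 0
Insert 34: h=1 -> slot 1

Table: [99, 34, None, None, None, None, 6, 84, 50, None, 76]


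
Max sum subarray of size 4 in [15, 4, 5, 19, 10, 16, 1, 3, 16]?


[0:4]: 43
[1:5]: 38
[2:6]: 50
[3:7]: 46
[4:8]: 30
[5:9]: 36

Max: 50 at [2:6]


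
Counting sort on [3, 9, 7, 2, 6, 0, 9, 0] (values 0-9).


Input: [3, 9, 7, 2, 6, 0, 9, 0]
Counts: [2, 0, 1, 1, 0, 0, 1, 1, 0, 2]

Sorted: [0, 0, 2, 3, 6, 7, 9, 9]


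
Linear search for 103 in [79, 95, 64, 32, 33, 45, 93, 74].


i=0: 79!=103
i=1: 95!=103
i=2: 64!=103
i=3: 32!=103
i=4: 33!=103
i=5: 45!=103
i=6: 93!=103
i=7: 74!=103

Not found, 8 comps


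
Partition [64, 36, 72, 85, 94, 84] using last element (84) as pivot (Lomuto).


Pivot: 84
  64 <= 84: advance i (no swap)
  36 <= 84: advance i (no swap)
  72 <= 84: advance i (no swap)
Place pivot at 3: [64, 36, 72, 84, 94, 85]

Partitioned: [64, 36, 72, 84, 94, 85]


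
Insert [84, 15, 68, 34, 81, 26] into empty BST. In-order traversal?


Insert 84: root
Insert 15: L from 84
Insert 68: L from 84 -> R from 15
Insert 34: L from 84 -> R from 15 -> L from 68
Insert 81: L from 84 -> R from 15 -> R from 68
Insert 26: L from 84 -> R from 15 -> L from 68 -> L from 34

In-order: [15, 26, 34, 68, 81, 84]


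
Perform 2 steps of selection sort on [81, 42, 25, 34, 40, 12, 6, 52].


Initial: [81, 42, 25, 34, 40, 12, 6, 52]
Step 1: min=6 at 6
  Swap: [6, 42, 25, 34, 40, 12, 81, 52]
Step 2: min=12 at 5
  Swap: [6, 12, 25, 34, 40, 42, 81, 52]

After 2 steps: [6, 12, 25, 34, 40, 42, 81, 52]


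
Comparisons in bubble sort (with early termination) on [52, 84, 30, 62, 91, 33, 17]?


Algorithm: bubble sort (with early termination)
Input: [52, 84, 30, 62, 91, 33, 17]
Sorted: [17, 30, 33, 52, 62, 84, 91]

21


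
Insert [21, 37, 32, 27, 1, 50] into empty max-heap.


Insert 21: [21]
Insert 37: [37, 21]
Insert 32: [37, 21, 32]
Insert 27: [37, 27, 32, 21]
Insert 1: [37, 27, 32, 21, 1]
Insert 50: [50, 27, 37, 21, 1, 32]

Final heap: [50, 27, 37, 21, 1, 32]


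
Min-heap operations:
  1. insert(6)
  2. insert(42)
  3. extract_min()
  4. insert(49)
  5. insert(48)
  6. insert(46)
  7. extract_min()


insert(6) -> [6]
insert(42) -> [6, 42]
extract_min()->6, [42]
insert(49) -> [42, 49]
insert(48) -> [42, 49, 48]
insert(46) -> [42, 46, 48, 49]
extract_min()->42, [46, 49, 48]

Final heap: [46, 49, 48]


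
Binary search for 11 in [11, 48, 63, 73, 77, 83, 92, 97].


Step 1: lo=0, hi=7, mid=3, val=73
Step 2: lo=0, hi=2, mid=1, val=48
Step 3: lo=0, hi=0, mid=0, val=11

Found at index 0


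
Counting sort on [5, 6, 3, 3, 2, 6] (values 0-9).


Input: [5, 6, 3, 3, 2, 6]
Counts: [0, 0, 1, 2, 0, 1, 2, 0, 0, 0]

Sorted: [2, 3, 3, 5, 6, 6]


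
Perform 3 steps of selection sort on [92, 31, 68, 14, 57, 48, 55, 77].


Initial: [92, 31, 68, 14, 57, 48, 55, 77]
Step 1: min=14 at 3
  Swap: [14, 31, 68, 92, 57, 48, 55, 77]
Step 2: min=31 at 1
  Swap: [14, 31, 68, 92, 57, 48, 55, 77]
Step 3: min=48 at 5
  Swap: [14, 31, 48, 92, 57, 68, 55, 77]

After 3 steps: [14, 31, 48, 92, 57, 68, 55, 77]


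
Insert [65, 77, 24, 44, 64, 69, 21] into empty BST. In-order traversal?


Insert 65: root
Insert 77: R from 65
Insert 24: L from 65
Insert 44: L from 65 -> R from 24
Insert 64: L from 65 -> R from 24 -> R from 44
Insert 69: R from 65 -> L from 77
Insert 21: L from 65 -> L from 24

In-order: [21, 24, 44, 64, 65, 69, 77]


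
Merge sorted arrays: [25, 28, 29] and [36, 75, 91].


Take 25 from A
Take 28 from A
Take 29 from A

Merged: [25, 28, 29, 36, 75, 91]


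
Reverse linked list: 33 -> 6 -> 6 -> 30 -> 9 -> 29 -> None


Step 1: curr=33, set curr.next=prev(None) | reversed so far: 33
Step 2: curr=6, set curr.next=prev(33) | reversed so far: 6 -> 33
Step 3: curr=6, set curr.next=prev(6) | reversed so far: 6 -> 6 -> 33
Step 4: curr=30, set curr.next=prev(6) | reversed so far: 30 -> 6 -> 6 -> 33
Step 5: curr=9, set curr.next=prev(30) | reversed so far: 9 -> 30 -> 6 -> 6 -> 33
Step 6: curr=29, set curr.next=prev(9) | reversed so far: 29 -> 9 -> 30 -> 6 -> 6 -> 33

29 -> 9 -> 30 -> 6 -> 6 -> 33 -> None


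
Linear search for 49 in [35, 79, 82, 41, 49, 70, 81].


i=0: 35!=49
i=1: 79!=49
i=2: 82!=49
i=3: 41!=49
i=4: 49==49 found!

Found at 4, 5 comps


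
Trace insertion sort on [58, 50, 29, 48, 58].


Initial: [58, 50, 29, 48, 58]
Insert 50: [50, 58, 29, 48, 58]
Insert 29: [29, 50, 58, 48, 58]
Insert 48: [29, 48, 50, 58, 58]
Insert 58: [29, 48, 50, 58, 58]

Sorted: [29, 48, 50, 58, 58]


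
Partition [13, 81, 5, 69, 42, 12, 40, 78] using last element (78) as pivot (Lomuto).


Pivot: 78
  13 <= 78: advance i (no swap)
  5 <= 78: swap -> [13, 5, 81, 69, 42, 12, 40, 78]
  69 <= 78: swap -> [13, 5, 69, 81, 42, 12, 40, 78]
  42 <= 78: swap -> [13, 5, 69, 42, 81, 12, 40, 78]
  12 <= 78: swap -> [13, 5, 69, 42, 12, 81, 40, 78]
  40 <= 78: swap -> [13, 5, 69, 42, 12, 40, 81, 78]
Place pivot at 6: [13, 5, 69, 42, 12, 40, 78, 81]

Partitioned: [13, 5, 69, 42, 12, 40, 78, 81]


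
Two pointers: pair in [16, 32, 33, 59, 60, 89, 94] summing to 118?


lo=0(16)+hi=6(94)=110
lo=1(32)+hi=6(94)=126
lo=1(32)+hi=5(89)=121
lo=1(32)+hi=4(60)=92
lo=2(33)+hi=4(60)=93
lo=3(59)+hi=4(60)=119

No pair found


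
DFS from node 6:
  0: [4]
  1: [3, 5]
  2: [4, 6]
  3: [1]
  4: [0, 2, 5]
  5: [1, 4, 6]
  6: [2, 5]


Visit 6, push [5, 2]
Visit 2, push [4]
Visit 4, push [5, 0]
Visit 0, push []
Visit 5, push [1]
Visit 1, push [3]
Visit 3, push []

DFS order: [6, 2, 4, 0, 5, 1, 3]


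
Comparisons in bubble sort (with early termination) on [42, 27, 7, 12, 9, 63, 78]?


Algorithm: bubble sort (with early termination)
Input: [42, 27, 7, 12, 9, 63, 78]
Sorted: [7, 9, 12, 27, 42, 63, 78]

18


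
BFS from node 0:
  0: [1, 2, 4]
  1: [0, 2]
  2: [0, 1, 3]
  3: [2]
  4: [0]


Visit 0, enqueue [1, 2, 4]
Visit 1, enqueue []
Visit 2, enqueue [3]
Visit 4, enqueue []
Visit 3, enqueue []

BFS order: [0, 1, 2, 4, 3]


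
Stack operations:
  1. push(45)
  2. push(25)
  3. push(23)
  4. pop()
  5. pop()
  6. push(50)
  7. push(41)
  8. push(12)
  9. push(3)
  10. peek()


push(45) -> [45]
push(25) -> [45, 25]
push(23) -> [45, 25, 23]
pop()->23, [45, 25]
pop()->25, [45]
push(50) -> [45, 50]
push(41) -> [45, 50, 41]
push(12) -> [45, 50, 41, 12]
push(3) -> [45, 50, 41, 12, 3]
peek()->3

Final stack: [45, 50, 41, 12, 3]


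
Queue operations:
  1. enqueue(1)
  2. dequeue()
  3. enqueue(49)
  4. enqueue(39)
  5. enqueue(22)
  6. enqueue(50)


enqueue(1) -> [1]
dequeue()->1, []
enqueue(49) -> [49]
enqueue(39) -> [49, 39]
enqueue(22) -> [49, 39, 22]
enqueue(50) -> [49, 39, 22, 50]

Final queue: [49, 39, 22, 50]


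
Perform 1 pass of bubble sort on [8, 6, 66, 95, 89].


Initial: [8, 6, 66, 95, 89]
Pass 1: [6, 8, 66, 89, 95] (2 swaps)

After 1 pass: [6, 8, 66, 89, 95]


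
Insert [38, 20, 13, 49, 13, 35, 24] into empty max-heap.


Insert 38: [38]
Insert 20: [38, 20]
Insert 13: [38, 20, 13]
Insert 49: [49, 38, 13, 20]
Insert 13: [49, 38, 13, 20, 13]
Insert 35: [49, 38, 35, 20, 13, 13]
Insert 24: [49, 38, 35, 20, 13, 13, 24]

Final heap: [49, 38, 35, 20, 13, 13, 24]


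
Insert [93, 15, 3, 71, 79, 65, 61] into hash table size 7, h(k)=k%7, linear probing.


Insert 93: h=2 -> slot 2
Insert 15: h=1 -> slot 1
Insert 3: h=3 -> slot 3
Insert 71: h=1, 3 probes -> slot 4
Insert 79: h=2, 3 probes -> slot 5
Insert 65: h=2, 4 probes -> slot 6
Insert 61: h=5, 2 probes -> slot 0

Table: [61, 15, 93, 3, 71, 79, 65]


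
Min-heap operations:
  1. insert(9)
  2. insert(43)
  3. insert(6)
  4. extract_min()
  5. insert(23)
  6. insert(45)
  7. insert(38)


insert(9) -> [9]
insert(43) -> [9, 43]
insert(6) -> [6, 43, 9]
extract_min()->6, [9, 43]
insert(23) -> [9, 43, 23]
insert(45) -> [9, 43, 23, 45]
insert(38) -> [9, 38, 23, 45, 43]

Final heap: [9, 38, 23, 45, 43]


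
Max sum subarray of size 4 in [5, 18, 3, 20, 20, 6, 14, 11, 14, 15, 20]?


[0:4]: 46
[1:5]: 61
[2:6]: 49
[3:7]: 60
[4:8]: 51
[5:9]: 45
[6:10]: 54
[7:11]: 60

Max: 61 at [1:5]


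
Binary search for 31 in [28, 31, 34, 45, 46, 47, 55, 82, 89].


Step 1: lo=0, hi=8, mid=4, val=46
Step 2: lo=0, hi=3, mid=1, val=31

Found at index 1


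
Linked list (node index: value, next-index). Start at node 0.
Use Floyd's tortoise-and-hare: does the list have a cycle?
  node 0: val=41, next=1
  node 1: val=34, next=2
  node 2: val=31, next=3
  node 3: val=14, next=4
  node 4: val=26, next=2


Floyd's tortoise (slow, +1) and hare (fast, +2):
  init: slow=0, fast=0
  step 1: slow=1, fast=2
  step 2: slow=2, fast=4
  step 3: slow=3, fast=3
  slow == fast at node 3: cycle detected

Cycle: yes


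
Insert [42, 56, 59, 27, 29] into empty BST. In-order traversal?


Insert 42: root
Insert 56: R from 42
Insert 59: R from 42 -> R from 56
Insert 27: L from 42
Insert 29: L from 42 -> R from 27

In-order: [27, 29, 42, 56, 59]


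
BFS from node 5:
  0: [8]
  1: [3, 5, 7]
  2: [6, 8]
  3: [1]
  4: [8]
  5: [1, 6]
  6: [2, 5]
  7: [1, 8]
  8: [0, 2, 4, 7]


Visit 5, enqueue [1, 6]
Visit 1, enqueue [3, 7]
Visit 6, enqueue [2]
Visit 3, enqueue []
Visit 7, enqueue [8]
Visit 2, enqueue []
Visit 8, enqueue [0, 4]
Visit 0, enqueue []
Visit 4, enqueue []

BFS order: [5, 1, 6, 3, 7, 2, 8, 0, 4]


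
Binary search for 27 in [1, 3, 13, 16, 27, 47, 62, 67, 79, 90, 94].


Step 1: lo=0, hi=10, mid=5, val=47
Step 2: lo=0, hi=4, mid=2, val=13
Step 3: lo=3, hi=4, mid=3, val=16
Step 4: lo=4, hi=4, mid=4, val=27

Found at index 4


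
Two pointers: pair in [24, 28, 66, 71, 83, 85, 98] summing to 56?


lo=0(24)+hi=6(98)=122
lo=0(24)+hi=5(85)=109
lo=0(24)+hi=4(83)=107
lo=0(24)+hi=3(71)=95
lo=0(24)+hi=2(66)=90
lo=0(24)+hi=1(28)=52

No pair found


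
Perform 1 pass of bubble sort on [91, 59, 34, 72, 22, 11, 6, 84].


Initial: [91, 59, 34, 72, 22, 11, 6, 84]
Pass 1: [59, 34, 72, 22, 11, 6, 84, 91] (7 swaps)

After 1 pass: [59, 34, 72, 22, 11, 6, 84, 91]


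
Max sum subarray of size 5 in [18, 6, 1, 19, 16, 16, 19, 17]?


[0:5]: 60
[1:6]: 58
[2:7]: 71
[3:8]: 87

Max: 87 at [3:8]


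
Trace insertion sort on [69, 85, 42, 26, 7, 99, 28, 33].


Initial: [69, 85, 42, 26, 7, 99, 28, 33]
Insert 85: [69, 85, 42, 26, 7, 99, 28, 33]
Insert 42: [42, 69, 85, 26, 7, 99, 28, 33]
Insert 26: [26, 42, 69, 85, 7, 99, 28, 33]
Insert 7: [7, 26, 42, 69, 85, 99, 28, 33]
Insert 99: [7, 26, 42, 69, 85, 99, 28, 33]
Insert 28: [7, 26, 28, 42, 69, 85, 99, 33]
Insert 33: [7, 26, 28, 33, 42, 69, 85, 99]

Sorted: [7, 26, 28, 33, 42, 69, 85, 99]


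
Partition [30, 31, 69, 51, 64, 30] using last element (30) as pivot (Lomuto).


Pivot: 30
  30 <= 30: advance i (no swap)
Place pivot at 1: [30, 30, 69, 51, 64, 31]

Partitioned: [30, 30, 69, 51, 64, 31]


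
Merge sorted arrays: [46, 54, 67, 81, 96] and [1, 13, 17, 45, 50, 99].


Take 1 from B
Take 13 from B
Take 17 from B
Take 45 from B
Take 46 from A
Take 50 from B
Take 54 from A
Take 67 from A
Take 81 from A
Take 96 from A

Merged: [1, 13, 17, 45, 46, 50, 54, 67, 81, 96, 99]


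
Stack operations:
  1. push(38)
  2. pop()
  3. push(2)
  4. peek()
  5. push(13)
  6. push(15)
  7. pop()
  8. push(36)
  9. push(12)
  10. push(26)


push(38) -> [38]
pop()->38, []
push(2) -> [2]
peek()->2
push(13) -> [2, 13]
push(15) -> [2, 13, 15]
pop()->15, [2, 13]
push(36) -> [2, 13, 36]
push(12) -> [2, 13, 36, 12]
push(26) -> [2, 13, 36, 12, 26]

Final stack: [2, 13, 36, 12, 26]


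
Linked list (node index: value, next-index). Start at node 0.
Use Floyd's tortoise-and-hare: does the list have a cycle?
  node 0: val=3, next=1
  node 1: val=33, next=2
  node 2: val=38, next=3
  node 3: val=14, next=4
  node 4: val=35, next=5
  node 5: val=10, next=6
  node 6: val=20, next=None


Floyd's tortoise (slow, +1) and hare (fast, +2):
  init: slow=0, fast=0
  step 1: slow=1, fast=2
  step 2: slow=2, fast=4
  step 3: slow=3, fast=6
  step 4: fast -> None, no cycle

Cycle: no


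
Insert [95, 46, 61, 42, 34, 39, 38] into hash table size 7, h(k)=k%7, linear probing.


Insert 95: h=4 -> slot 4
Insert 46: h=4, 1 probes -> slot 5
Insert 61: h=5, 1 probes -> slot 6
Insert 42: h=0 -> slot 0
Insert 34: h=6, 2 probes -> slot 1
Insert 39: h=4, 5 probes -> slot 2
Insert 38: h=3 -> slot 3

Table: [42, 34, 39, 38, 95, 46, 61]


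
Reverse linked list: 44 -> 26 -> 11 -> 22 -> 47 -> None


Step 1: curr=44, set curr.next=prev(None) | reversed so far: 44
Step 2: curr=26, set curr.next=prev(44) | reversed so far: 26 -> 44
Step 3: curr=11, set curr.next=prev(26) | reversed so far: 11 -> 26 -> 44
Step 4: curr=22, set curr.next=prev(11) | reversed so far: 22 -> 11 -> 26 -> 44
Step 5: curr=47, set curr.next=prev(22) | reversed so far: 47 -> 22 -> 11 -> 26 -> 44

47 -> 22 -> 11 -> 26 -> 44 -> None


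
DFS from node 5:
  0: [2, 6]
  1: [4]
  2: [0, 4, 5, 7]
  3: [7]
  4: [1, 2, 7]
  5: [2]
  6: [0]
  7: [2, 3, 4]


Visit 5, push [2]
Visit 2, push [7, 4, 0]
Visit 0, push [6]
Visit 6, push []
Visit 4, push [7, 1]
Visit 1, push []
Visit 7, push [3]
Visit 3, push []

DFS order: [5, 2, 0, 6, 4, 1, 7, 3]


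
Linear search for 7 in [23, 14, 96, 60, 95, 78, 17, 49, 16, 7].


i=0: 23!=7
i=1: 14!=7
i=2: 96!=7
i=3: 60!=7
i=4: 95!=7
i=5: 78!=7
i=6: 17!=7
i=7: 49!=7
i=8: 16!=7
i=9: 7==7 found!

Found at 9, 10 comps


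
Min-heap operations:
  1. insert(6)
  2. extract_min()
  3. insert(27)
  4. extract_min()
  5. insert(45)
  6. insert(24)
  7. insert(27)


insert(6) -> [6]
extract_min()->6, []
insert(27) -> [27]
extract_min()->27, []
insert(45) -> [45]
insert(24) -> [24, 45]
insert(27) -> [24, 45, 27]

Final heap: [24, 45, 27]


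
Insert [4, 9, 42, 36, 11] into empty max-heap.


Insert 4: [4]
Insert 9: [9, 4]
Insert 42: [42, 4, 9]
Insert 36: [42, 36, 9, 4]
Insert 11: [42, 36, 9, 4, 11]

Final heap: [42, 36, 9, 4, 11]


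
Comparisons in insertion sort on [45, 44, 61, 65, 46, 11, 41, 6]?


Algorithm: insertion sort
Input: [45, 44, 61, 65, 46, 11, 41, 6]
Sorted: [6, 11, 41, 44, 45, 46, 61, 65]

24


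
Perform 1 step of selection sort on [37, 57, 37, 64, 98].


Initial: [37, 57, 37, 64, 98]
Step 1: min=37 at 0
  Swap: [37, 57, 37, 64, 98]

After 1 step: [37, 57, 37, 64, 98]


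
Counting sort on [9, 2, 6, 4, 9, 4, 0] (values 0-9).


Input: [9, 2, 6, 4, 9, 4, 0]
Counts: [1, 0, 1, 0, 2, 0, 1, 0, 0, 2]

Sorted: [0, 2, 4, 4, 6, 9, 9]


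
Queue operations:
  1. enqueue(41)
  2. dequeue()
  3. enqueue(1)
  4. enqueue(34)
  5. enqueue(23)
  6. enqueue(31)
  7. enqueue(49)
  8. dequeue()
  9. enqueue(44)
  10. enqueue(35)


enqueue(41) -> [41]
dequeue()->41, []
enqueue(1) -> [1]
enqueue(34) -> [1, 34]
enqueue(23) -> [1, 34, 23]
enqueue(31) -> [1, 34, 23, 31]
enqueue(49) -> [1, 34, 23, 31, 49]
dequeue()->1, [34, 23, 31, 49]
enqueue(44) -> [34, 23, 31, 49, 44]
enqueue(35) -> [34, 23, 31, 49, 44, 35]

Final queue: [34, 23, 31, 49, 44, 35]


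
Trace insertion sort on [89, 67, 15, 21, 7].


Initial: [89, 67, 15, 21, 7]
Insert 67: [67, 89, 15, 21, 7]
Insert 15: [15, 67, 89, 21, 7]
Insert 21: [15, 21, 67, 89, 7]
Insert 7: [7, 15, 21, 67, 89]

Sorted: [7, 15, 21, 67, 89]


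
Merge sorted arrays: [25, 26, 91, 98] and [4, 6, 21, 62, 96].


Take 4 from B
Take 6 from B
Take 21 from B
Take 25 from A
Take 26 from A
Take 62 from B
Take 91 from A
Take 96 from B

Merged: [4, 6, 21, 25, 26, 62, 91, 96, 98]


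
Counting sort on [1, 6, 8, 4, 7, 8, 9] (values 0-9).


Input: [1, 6, 8, 4, 7, 8, 9]
Counts: [0, 1, 0, 0, 1, 0, 1, 1, 2, 1]

Sorted: [1, 4, 6, 7, 8, 8, 9]


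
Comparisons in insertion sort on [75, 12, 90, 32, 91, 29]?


Algorithm: insertion sort
Input: [75, 12, 90, 32, 91, 29]
Sorted: [12, 29, 32, 75, 90, 91]

11


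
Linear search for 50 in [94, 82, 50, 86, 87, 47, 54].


i=0: 94!=50
i=1: 82!=50
i=2: 50==50 found!

Found at 2, 3 comps


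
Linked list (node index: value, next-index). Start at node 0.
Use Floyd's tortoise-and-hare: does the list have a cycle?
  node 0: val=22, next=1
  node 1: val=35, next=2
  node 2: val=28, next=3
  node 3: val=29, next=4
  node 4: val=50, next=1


Floyd's tortoise (slow, +1) and hare (fast, +2):
  init: slow=0, fast=0
  step 1: slow=1, fast=2
  step 2: slow=2, fast=4
  step 3: slow=3, fast=2
  step 4: slow=4, fast=4
  slow == fast at node 4: cycle detected

Cycle: yes


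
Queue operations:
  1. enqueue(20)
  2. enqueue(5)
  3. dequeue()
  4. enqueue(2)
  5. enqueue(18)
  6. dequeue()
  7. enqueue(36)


enqueue(20) -> [20]
enqueue(5) -> [20, 5]
dequeue()->20, [5]
enqueue(2) -> [5, 2]
enqueue(18) -> [5, 2, 18]
dequeue()->5, [2, 18]
enqueue(36) -> [2, 18, 36]

Final queue: [2, 18, 36]


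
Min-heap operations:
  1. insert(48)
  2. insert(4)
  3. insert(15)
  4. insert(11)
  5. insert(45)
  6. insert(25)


insert(48) -> [48]
insert(4) -> [4, 48]
insert(15) -> [4, 48, 15]
insert(11) -> [4, 11, 15, 48]
insert(45) -> [4, 11, 15, 48, 45]
insert(25) -> [4, 11, 15, 48, 45, 25]

Final heap: [4, 11, 15, 48, 45, 25]


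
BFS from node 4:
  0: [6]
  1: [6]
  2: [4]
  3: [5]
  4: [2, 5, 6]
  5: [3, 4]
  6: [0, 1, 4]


Visit 4, enqueue [2, 5, 6]
Visit 2, enqueue []
Visit 5, enqueue [3]
Visit 6, enqueue [0, 1]
Visit 3, enqueue []
Visit 0, enqueue []
Visit 1, enqueue []

BFS order: [4, 2, 5, 6, 3, 0, 1]


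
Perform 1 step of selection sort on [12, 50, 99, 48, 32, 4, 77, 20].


Initial: [12, 50, 99, 48, 32, 4, 77, 20]
Step 1: min=4 at 5
  Swap: [4, 50, 99, 48, 32, 12, 77, 20]

After 1 step: [4, 50, 99, 48, 32, 12, 77, 20]


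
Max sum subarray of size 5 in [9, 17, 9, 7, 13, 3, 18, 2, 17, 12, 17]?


[0:5]: 55
[1:6]: 49
[2:7]: 50
[3:8]: 43
[4:9]: 53
[5:10]: 52
[6:11]: 66

Max: 66 at [6:11]


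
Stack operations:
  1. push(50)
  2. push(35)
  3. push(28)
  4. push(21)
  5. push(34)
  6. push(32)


push(50) -> [50]
push(35) -> [50, 35]
push(28) -> [50, 35, 28]
push(21) -> [50, 35, 28, 21]
push(34) -> [50, 35, 28, 21, 34]
push(32) -> [50, 35, 28, 21, 34, 32]

Final stack: [50, 35, 28, 21, 34, 32]


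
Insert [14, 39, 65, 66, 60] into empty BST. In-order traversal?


Insert 14: root
Insert 39: R from 14
Insert 65: R from 14 -> R from 39
Insert 66: R from 14 -> R from 39 -> R from 65
Insert 60: R from 14 -> R from 39 -> L from 65

In-order: [14, 39, 60, 65, 66]


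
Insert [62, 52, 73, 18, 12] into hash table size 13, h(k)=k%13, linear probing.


Insert 62: h=10 -> slot 10
Insert 52: h=0 -> slot 0
Insert 73: h=8 -> slot 8
Insert 18: h=5 -> slot 5
Insert 12: h=12 -> slot 12

Table: [52, None, None, None, None, 18, None, None, 73, None, 62, None, 12]


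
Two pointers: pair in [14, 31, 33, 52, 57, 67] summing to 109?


lo=0(14)+hi=5(67)=81
lo=1(31)+hi=5(67)=98
lo=2(33)+hi=5(67)=100
lo=3(52)+hi=5(67)=119
lo=3(52)+hi=4(57)=109

Yes: 52+57=109


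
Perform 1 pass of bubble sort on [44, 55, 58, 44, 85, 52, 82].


Initial: [44, 55, 58, 44, 85, 52, 82]
Pass 1: [44, 55, 44, 58, 52, 82, 85] (3 swaps)

After 1 pass: [44, 55, 44, 58, 52, 82, 85]


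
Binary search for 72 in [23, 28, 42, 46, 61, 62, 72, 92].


Step 1: lo=0, hi=7, mid=3, val=46
Step 2: lo=4, hi=7, mid=5, val=62
Step 3: lo=6, hi=7, mid=6, val=72

Found at index 6


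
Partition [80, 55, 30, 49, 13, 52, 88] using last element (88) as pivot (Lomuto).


Pivot: 88
  80 <= 88: advance i (no swap)
  55 <= 88: advance i (no swap)
  30 <= 88: advance i (no swap)
  49 <= 88: advance i (no swap)
  13 <= 88: advance i (no swap)
  52 <= 88: advance i (no swap)
Place pivot at 6: [80, 55, 30, 49, 13, 52, 88]

Partitioned: [80, 55, 30, 49, 13, 52, 88]


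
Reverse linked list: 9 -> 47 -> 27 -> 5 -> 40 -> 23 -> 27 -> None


Step 1: curr=9, set curr.next=prev(None) | reversed so far: 9
Step 2: curr=47, set curr.next=prev(9) | reversed so far: 47 -> 9
Step 3: curr=27, set curr.next=prev(47) | reversed so far: 27 -> 47 -> 9
Step 4: curr=5, set curr.next=prev(27) | reversed so far: 5 -> 27 -> 47 -> 9
Step 5: curr=40, set curr.next=prev(5) | reversed so far: 40 -> 5 -> 27 -> 47 -> 9
Step 6: curr=23, set curr.next=prev(40) | reversed so far: 23 -> 40 -> 5 -> 27 -> 47 -> 9
Step 7: curr=27, set curr.next=prev(23) | reversed so far: 27 -> 23 -> 40 -> 5 -> 27 -> 47 -> 9

27 -> 23 -> 40 -> 5 -> 27 -> 47 -> 9 -> None


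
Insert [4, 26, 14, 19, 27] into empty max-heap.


Insert 4: [4]
Insert 26: [26, 4]
Insert 14: [26, 4, 14]
Insert 19: [26, 19, 14, 4]
Insert 27: [27, 26, 14, 4, 19]

Final heap: [27, 26, 14, 4, 19]


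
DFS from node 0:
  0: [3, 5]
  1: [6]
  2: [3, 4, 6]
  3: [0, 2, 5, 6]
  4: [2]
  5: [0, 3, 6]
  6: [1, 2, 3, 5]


Visit 0, push [5, 3]
Visit 3, push [6, 5, 2]
Visit 2, push [6, 4]
Visit 4, push []
Visit 6, push [5, 1]
Visit 1, push []
Visit 5, push []

DFS order: [0, 3, 2, 4, 6, 1, 5]


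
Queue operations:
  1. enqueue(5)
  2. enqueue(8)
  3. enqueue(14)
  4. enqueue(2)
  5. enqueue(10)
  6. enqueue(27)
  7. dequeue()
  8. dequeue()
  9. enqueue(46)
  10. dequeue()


enqueue(5) -> [5]
enqueue(8) -> [5, 8]
enqueue(14) -> [5, 8, 14]
enqueue(2) -> [5, 8, 14, 2]
enqueue(10) -> [5, 8, 14, 2, 10]
enqueue(27) -> [5, 8, 14, 2, 10, 27]
dequeue()->5, [8, 14, 2, 10, 27]
dequeue()->8, [14, 2, 10, 27]
enqueue(46) -> [14, 2, 10, 27, 46]
dequeue()->14, [2, 10, 27, 46]

Final queue: [2, 10, 27, 46]


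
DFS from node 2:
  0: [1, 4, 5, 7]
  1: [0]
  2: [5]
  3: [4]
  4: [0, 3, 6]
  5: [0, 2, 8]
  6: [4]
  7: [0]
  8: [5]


Visit 2, push [5]
Visit 5, push [8, 0]
Visit 0, push [7, 4, 1]
Visit 1, push []
Visit 4, push [6, 3]
Visit 3, push []
Visit 6, push []
Visit 7, push []
Visit 8, push []

DFS order: [2, 5, 0, 1, 4, 3, 6, 7, 8]


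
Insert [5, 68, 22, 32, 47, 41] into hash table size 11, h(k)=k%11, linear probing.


Insert 5: h=5 -> slot 5
Insert 68: h=2 -> slot 2
Insert 22: h=0 -> slot 0
Insert 32: h=10 -> slot 10
Insert 47: h=3 -> slot 3
Insert 41: h=8 -> slot 8

Table: [22, None, 68, 47, None, 5, None, None, 41, None, 32]


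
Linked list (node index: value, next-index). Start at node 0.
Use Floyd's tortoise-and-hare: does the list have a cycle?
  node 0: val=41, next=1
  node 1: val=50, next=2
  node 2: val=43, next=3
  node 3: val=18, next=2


Floyd's tortoise (slow, +1) and hare (fast, +2):
  init: slow=0, fast=0
  step 1: slow=1, fast=2
  step 2: slow=2, fast=2
  slow == fast at node 2: cycle detected

Cycle: yes


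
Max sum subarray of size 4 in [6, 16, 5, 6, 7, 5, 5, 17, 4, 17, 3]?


[0:4]: 33
[1:5]: 34
[2:6]: 23
[3:7]: 23
[4:8]: 34
[5:9]: 31
[6:10]: 43
[7:11]: 41

Max: 43 at [6:10]


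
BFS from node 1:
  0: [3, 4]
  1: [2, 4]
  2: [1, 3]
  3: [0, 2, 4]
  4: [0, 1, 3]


Visit 1, enqueue [2, 4]
Visit 2, enqueue [3]
Visit 4, enqueue [0]
Visit 3, enqueue []
Visit 0, enqueue []

BFS order: [1, 2, 4, 3, 0]


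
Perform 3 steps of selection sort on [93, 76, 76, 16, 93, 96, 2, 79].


Initial: [93, 76, 76, 16, 93, 96, 2, 79]
Step 1: min=2 at 6
  Swap: [2, 76, 76, 16, 93, 96, 93, 79]
Step 2: min=16 at 3
  Swap: [2, 16, 76, 76, 93, 96, 93, 79]
Step 3: min=76 at 2
  Swap: [2, 16, 76, 76, 93, 96, 93, 79]

After 3 steps: [2, 16, 76, 76, 93, 96, 93, 79]


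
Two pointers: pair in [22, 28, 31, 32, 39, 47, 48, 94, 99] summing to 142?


lo=0(22)+hi=8(99)=121
lo=1(28)+hi=8(99)=127
lo=2(31)+hi=8(99)=130
lo=3(32)+hi=8(99)=131
lo=4(39)+hi=8(99)=138
lo=5(47)+hi=8(99)=146
lo=5(47)+hi=7(94)=141
lo=6(48)+hi=7(94)=142

Yes: 48+94=142


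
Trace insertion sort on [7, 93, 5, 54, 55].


Initial: [7, 93, 5, 54, 55]
Insert 93: [7, 93, 5, 54, 55]
Insert 5: [5, 7, 93, 54, 55]
Insert 54: [5, 7, 54, 93, 55]
Insert 55: [5, 7, 54, 55, 93]

Sorted: [5, 7, 54, 55, 93]


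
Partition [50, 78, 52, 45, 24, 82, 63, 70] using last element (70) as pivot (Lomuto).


Pivot: 70
  50 <= 70: advance i (no swap)
  52 <= 70: swap -> [50, 52, 78, 45, 24, 82, 63, 70]
  45 <= 70: swap -> [50, 52, 45, 78, 24, 82, 63, 70]
  24 <= 70: swap -> [50, 52, 45, 24, 78, 82, 63, 70]
  63 <= 70: swap -> [50, 52, 45, 24, 63, 82, 78, 70]
Place pivot at 5: [50, 52, 45, 24, 63, 70, 78, 82]

Partitioned: [50, 52, 45, 24, 63, 70, 78, 82]


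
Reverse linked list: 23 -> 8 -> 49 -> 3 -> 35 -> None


Step 1: curr=23, set curr.next=prev(None) | reversed so far: 23
Step 2: curr=8, set curr.next=prev(23) | reversed so far: 8 -> 23
Step 3: curr=49, set curr.next=prev(8) | reversed so far: 49 -> 8 -> 23
Step 4: curr=3, set curr.next=prev(49) | reversed so far: 3 -> 49 -> 8 -> 23
Step 5: curr=35, set curr.next=prev(3) | reversed so far: 35 -> 3 -> 49 -> 8 -> 23

35 -> 3 -> 49 -> 8 -> 23 -> None


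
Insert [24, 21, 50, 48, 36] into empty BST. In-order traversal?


Insert 24: root
Insert 21: L from 24
Insert 50: R from 24
Insert 48: R from 24 -> L from 50
Insert 36: R from 24 -> L from 50 -> L from 48

In-order: [21, 24, 36, 48, 50]


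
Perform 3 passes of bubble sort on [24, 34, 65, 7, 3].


Initial: [24, 34, 65, 7, 3]
Pass 1: [24, 34, 7, 3, 65] (2 swaps)
Pass 2: [24, 7, 3, 34, 65] (2 swaps)
Pass 3: [7, 3, 24, 34, 65] (2 swaps)

After 3 passes: [7, 3, 24, 34, 65]


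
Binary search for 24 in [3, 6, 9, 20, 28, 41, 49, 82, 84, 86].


Step 1: lo=0, hi=9, mid=4, val=28
Step 2: lo=0, hi=3, mid=1, val=6
Step 3: lo=2, hi=3, mid=2, val=9
Step 4: lo=3, hi=3, mid=3, val=20

Not found


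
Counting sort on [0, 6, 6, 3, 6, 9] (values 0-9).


Input: [0, 6, 6, 3, 6, 9]
Counts: [1, 0, 0, 1, 0, 0, 3, 0, 0, 1]

Sorted: [0, 3, 6, 6, 6, 9]


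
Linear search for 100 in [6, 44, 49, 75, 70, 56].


i=0: 6!=100
i=1: 44!=100
i=2: 49!=100
i=3: 75!=100
i=4: 70!=100
i=5: 56!=100

Not found, 6 comps


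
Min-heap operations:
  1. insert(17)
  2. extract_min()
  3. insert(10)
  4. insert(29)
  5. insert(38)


insert(17) -> [17]
extract_min()->17, []
insert(10) -> [10]
insert(29) -> [10, 29]
insert(38) -> [10, 29, 38]

Final heap: [10, 29, 38]


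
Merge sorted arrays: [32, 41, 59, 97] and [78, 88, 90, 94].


Take 32 from A
Take 41 from A
Take 59 from A
Take 78 from B
Take 88 from B
Take 90 from B
Take 94 from B

Merged: [32, 41, 59, 78, 88, 90, 94, 97]


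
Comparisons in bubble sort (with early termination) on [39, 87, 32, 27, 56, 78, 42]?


Algorithm: bubble sort (with early termination)
Input: [39, 87, 32, 27, 56, 78, 42]
Sorted: [27, 32, 39, 42, 56, 78, 87]

18


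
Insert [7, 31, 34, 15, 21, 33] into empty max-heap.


Insert 7: [7]
Insert 31: [31, 7]
Insert 34: [34, 7, 31]
Insert 15: [34, 15, 31, 7]
Insert 21: [34, 21, 31, 7, 15]
Insert 33: [34, 21, 33, 7, 15, 31]

Final heap: [34, 21, 33, 7, 15, 31]


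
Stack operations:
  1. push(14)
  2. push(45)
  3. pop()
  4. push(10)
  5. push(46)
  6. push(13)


push(14) -> [14]
push(45) -> [14, 45]
pop()->45, [14]
push(10) -> [14, 10]
push(46) -> [14, 10, 46]
push(13) -> [14, 10, 46, 13]

Final stack: [14, 10, 46, 13]


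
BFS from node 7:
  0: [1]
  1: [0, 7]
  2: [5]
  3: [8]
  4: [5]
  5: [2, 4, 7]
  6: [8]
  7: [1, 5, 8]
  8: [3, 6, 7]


Visit 7, enqueue [1, 5, 8]
Visit 1, enqueue [0]
Visit 5, enqueue [2, 4]
Visit 8, enqueue [3, 6]
Visit 0, enqueue []
Visit 2, enqueue []
Visit 4, enqueue []
Visit 3, enqueue []
Visit 6, enqueue []

BFS order: [7, 1, 5, 8, 0, 2, 4, 3, 6]


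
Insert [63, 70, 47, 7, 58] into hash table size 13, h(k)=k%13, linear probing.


Insert 63: h=11 -> slot 11
Insert 70: h=5 -> slot 5
Insert 47: h=8 -> slot 8
Insert 7: h=7 -> slot 7
Insert 58: h=6 -> slot 6

Table: [None, None, None, None, None, 70, 58, 7, 47, None, None, 63, None]


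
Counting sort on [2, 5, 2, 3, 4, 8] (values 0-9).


Input: [2, 5, 2, 3, 4, 8]
Counts: [0, 0, 2, 1, 1, 1, 0, 0, 1, 0]

Sorted: [2, 2, 3, 4, 5, 8]


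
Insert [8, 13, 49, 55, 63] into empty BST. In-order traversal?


Insert 8: root
Insert 13: R from 8
Insert 49: R from 8 -> R from 13
Insert 55: R from 8 -> R from 13 -> R from 49
Insert 63: R from 8 -> R from 13 -> R from 49 -> R from 55

In-order: [8, 13, 49, 55, 63]


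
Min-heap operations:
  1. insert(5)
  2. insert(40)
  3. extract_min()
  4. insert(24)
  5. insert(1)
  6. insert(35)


insert(5) -> [5]
insert(40) -> [5, 40]
extract_min()->5, [40]
insert(24) -> [24, 40]
insert(1) -> [1, 40, 24]
insert(35) -> [1, 35, 24, 40]

Final heap: [1, 35, 24, 40]


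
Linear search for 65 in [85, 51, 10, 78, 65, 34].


i=0: 85!=65
i=1: 51!=65
i=2: 10!=65
i=3: 78!=65
i=4: 65==65 found!

Found at 4, 5 comps


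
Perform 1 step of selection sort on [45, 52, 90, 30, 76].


Initial: [45, 52, 90, 30, 76]
Step 1: min=30 at 3
  Swap: [30, 52, 90, 45, 76]

After 1 step: [30, 52, 90, 45, 76]


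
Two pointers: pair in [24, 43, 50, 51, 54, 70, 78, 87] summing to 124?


lo=0(24)+hi=7(87)=111
lo=1(43)+hi=7(87)=130
lo=1(43)+hi=6(78)=121
lo=2(50)+hi=6(78)=128
lo=2(50)+hi=5(70)=120
lo=3(51)+hi=5(70)=121
lo=4(54)+hi=5(70)=124

Yes: 54+70=124


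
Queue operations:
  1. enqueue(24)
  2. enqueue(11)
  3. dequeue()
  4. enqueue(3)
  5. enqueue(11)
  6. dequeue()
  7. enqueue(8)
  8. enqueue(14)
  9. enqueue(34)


enqueue(24) -> [24]
enqueue(11) -> [24, 11]
dequeue()->24, [11]
enqueue(3) -> [11, 3]
enqueue(11) -> [11, 3, 11]
dequeue()->11, [3, 11]
enqueue(8) -> [3, 11, 8]
enqueue(14) -> [3, 11, 8, 14]
enqueue(34) -> [3, 11, 8, 14, 34]

Final queue: [3, 11, 8, 14, 34]


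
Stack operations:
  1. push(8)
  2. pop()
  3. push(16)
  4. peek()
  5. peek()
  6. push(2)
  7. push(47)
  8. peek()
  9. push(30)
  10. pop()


push(8) -> [8]
pop()->8, []
push(16) -> [16]
peek()->16
peek()->16
push(2) -> [16, 2]
push(47) -> [16, 2, 47]
peek()->47
push(30) -> [16, 2, 47, 30]
pop()->30, [16, 2, 47]

Final stack: [16, 2, 47]


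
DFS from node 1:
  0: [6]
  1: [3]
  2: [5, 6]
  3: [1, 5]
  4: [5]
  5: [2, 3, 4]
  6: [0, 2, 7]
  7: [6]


Visit 1, push [3]
Visit 3, push [5]
Visit 5, push [4, 2]
Visit 2, push [6]
Visit 6, push [7, 0]
Visit 0, push []
Visit 7, push []
Visit 4, push []

DFS order: [1, 3, 5, 2, 6, 0, 7, 4]


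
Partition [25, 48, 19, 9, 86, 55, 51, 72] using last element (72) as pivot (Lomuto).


Pivot: 72
  25 <= 72: advance i (no swap)
  48 <= 72: advance i (no swap)
  19 <= 72: advance i (no swap)
  9 <= 72: advance i (no swap)
  55 <= 72: swap -> [25, 48, 19, 9, 55, 86, 51, 72]
  51 <= 72: swap -> [25, 48, 19, 9, 55, 51, 86, 72]
Place pivot at 6: [25, 48, 19, 9, 55, 51, 72, 86]

Partitioned: [25, 48, 19, 9, 55, 51, 72, 86]


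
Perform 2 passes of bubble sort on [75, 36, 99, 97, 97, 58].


Initial: [75, 36, 99, 97, 97, 58]
Pass 1: [36, 75, 97, 97, 58, 99] (4 swaps)
Pass 2: [36, 75, 97, 58, 97, 99] (1 swaps)

After 2 passes: [36, 75, 97, 58, 97, 99]


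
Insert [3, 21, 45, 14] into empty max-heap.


Insert 3: [3]
Insert 21: [21, 3]
Insert 45: [45, 3, 21]
Insert 14: [45, 14, 21, 3]

Final heap: [45, 14, 21, 3]


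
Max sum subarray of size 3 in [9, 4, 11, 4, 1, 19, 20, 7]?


[0:3]: 24
[1:4]: 19
[2:5]: 16
[3:6]: 24
[4:7]: 40
[5:8]: 46

Max: 46 at [5:8]
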